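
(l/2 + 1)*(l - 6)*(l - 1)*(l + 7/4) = l^4/2 - 13*l^3/8 - 67*l^2/8 - l + 21/2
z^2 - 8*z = z*(z - 8)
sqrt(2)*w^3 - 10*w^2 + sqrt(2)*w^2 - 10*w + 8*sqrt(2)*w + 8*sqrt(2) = (w - 4*sqrt(2))*(w - sqrt(2))*(sqrt(2)*w + sqrt(2))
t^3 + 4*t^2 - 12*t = t*(t - 2)*(t + 6)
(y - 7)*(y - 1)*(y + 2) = y^3 - 6*y^2 - 9*y + 14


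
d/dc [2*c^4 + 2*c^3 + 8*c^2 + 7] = 2*c*(4*c^2 + 3*c + 8)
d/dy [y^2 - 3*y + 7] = 2*y - 3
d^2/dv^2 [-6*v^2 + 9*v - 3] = -12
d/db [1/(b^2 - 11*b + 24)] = (11 - 2*b)/(b^2 - 11*b + 24)^2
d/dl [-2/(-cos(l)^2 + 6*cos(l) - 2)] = 4*(cos(l) - 3)*sin(l)/(cos(l)^2 - 6*cos(l) + 2)^2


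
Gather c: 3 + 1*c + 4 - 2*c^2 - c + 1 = 8 - 2*c^2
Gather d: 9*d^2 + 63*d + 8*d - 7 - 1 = 9*d^2 + 71*d - 8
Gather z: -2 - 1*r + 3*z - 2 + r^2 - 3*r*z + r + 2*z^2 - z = r^2 + 2*z^2 + z*(2 - 3*r) - 4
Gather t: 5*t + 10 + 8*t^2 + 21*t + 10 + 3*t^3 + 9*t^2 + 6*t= 3*t^3 + 17*t^2 + 32*t + 20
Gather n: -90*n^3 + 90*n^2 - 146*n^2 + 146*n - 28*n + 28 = -90*n^3 - 56*n^2 + 118*n + 28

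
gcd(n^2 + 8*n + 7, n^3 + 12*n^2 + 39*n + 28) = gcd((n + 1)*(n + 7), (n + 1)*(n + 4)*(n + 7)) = n^2 + 8*n + 7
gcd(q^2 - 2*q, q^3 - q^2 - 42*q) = q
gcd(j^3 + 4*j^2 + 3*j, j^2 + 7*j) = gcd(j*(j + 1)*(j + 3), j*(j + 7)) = j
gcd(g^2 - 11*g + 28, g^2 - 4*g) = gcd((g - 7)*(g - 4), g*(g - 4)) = g - 4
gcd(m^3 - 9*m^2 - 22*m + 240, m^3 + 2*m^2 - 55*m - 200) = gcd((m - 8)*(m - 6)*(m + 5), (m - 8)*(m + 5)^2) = m^2 - 3*m - 40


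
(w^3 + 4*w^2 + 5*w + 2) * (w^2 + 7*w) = w^5 + 11*w^4 + 33*w^3 + 37*w^2 + 14*w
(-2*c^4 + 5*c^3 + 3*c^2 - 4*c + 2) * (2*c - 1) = -4*c^5 + 12*c^4 + c^3 - 11*c^2 + 8*c - 2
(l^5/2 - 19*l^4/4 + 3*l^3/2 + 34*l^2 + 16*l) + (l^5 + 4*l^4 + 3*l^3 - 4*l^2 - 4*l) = 3*l^5/2 - 3*l^4/4 + 9*l^3/2 + 30*l^2 + 12*l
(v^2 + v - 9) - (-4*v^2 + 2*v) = 5*v^2 - v - 9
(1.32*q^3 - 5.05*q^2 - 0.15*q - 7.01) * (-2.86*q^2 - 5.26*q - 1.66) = -3.7752*q^5 + 7.4998*q^4 + 24.8008*q^3 + 29.2206*q^2 + 37.1216*q + 11.6366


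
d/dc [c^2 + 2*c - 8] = 2*c + 2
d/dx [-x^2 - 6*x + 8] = -2*x - 6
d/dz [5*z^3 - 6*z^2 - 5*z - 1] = 15*z^2 - 12*z - 5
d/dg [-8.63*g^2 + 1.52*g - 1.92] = 1.52 - 17.26*g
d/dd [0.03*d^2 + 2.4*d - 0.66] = 0.06*d + 2.4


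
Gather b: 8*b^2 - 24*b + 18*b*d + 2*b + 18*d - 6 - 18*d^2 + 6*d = 8*b^2 + b*(18*d - 22) - 18*d^2 + 24*d - 6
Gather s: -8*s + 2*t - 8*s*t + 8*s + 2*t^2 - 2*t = -8*s*t + 2*t^2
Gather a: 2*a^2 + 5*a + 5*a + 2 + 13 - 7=2*a^2 + 10*a + 8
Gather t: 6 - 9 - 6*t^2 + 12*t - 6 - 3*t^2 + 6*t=-9*t^2 + 18*t - 9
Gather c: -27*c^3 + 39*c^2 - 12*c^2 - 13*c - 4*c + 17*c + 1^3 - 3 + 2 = -27*c^3 + 27*c^2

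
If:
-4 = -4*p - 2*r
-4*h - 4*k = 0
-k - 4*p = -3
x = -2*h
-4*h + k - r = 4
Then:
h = -1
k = 1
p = 1/2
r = 1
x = 2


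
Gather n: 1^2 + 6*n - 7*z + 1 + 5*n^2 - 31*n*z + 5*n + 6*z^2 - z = 5*n^2 + n*(11 - 31*z) + 6*z^2 - 8*z + 2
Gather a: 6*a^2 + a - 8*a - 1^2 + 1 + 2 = 6*a^2 - 7*a + 2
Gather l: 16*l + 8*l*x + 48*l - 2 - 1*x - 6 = l*(8*x + 64) - x - 8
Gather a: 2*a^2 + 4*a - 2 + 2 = 2*a^2 + 4*a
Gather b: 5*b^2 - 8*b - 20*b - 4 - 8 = 5*b^2 - 28*b - 12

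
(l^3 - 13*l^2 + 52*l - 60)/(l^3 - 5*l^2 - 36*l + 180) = (l - 2)/(l + 6)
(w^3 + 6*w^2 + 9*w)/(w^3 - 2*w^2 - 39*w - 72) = w/(w - 8)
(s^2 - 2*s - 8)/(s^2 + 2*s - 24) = (s + 2)/(s + 6)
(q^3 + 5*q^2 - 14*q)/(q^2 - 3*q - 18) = q*(-q^2 - 5*q + 14)/(-q^2 + 3*q + 18)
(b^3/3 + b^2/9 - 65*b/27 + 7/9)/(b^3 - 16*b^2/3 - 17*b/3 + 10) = (9*b^3 + 3*b^2 - 65*b + 21)/(9*(3*b^3 - 16*b^2 - 17*b + 30))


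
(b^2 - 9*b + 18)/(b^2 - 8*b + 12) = (b - 3)/(b - 2)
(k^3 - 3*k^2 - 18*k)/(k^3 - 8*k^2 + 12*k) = (k + 3)/(k - 2)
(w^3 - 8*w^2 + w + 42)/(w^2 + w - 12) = (w^2 - 5*w - 14)/(w + 4)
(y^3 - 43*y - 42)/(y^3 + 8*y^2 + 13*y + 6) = (y - 7)/(y + 1)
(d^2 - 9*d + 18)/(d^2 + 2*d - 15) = (d - 6)/(d + 5)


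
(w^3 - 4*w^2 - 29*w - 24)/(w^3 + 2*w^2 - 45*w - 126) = (w^2 - 7*w - 8)/(w^2 - w - 42)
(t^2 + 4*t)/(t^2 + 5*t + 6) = t*(t + 4)/(t^2 + 5*t + 6)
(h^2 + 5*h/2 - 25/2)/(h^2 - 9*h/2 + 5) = (h + 5)/(h - 2)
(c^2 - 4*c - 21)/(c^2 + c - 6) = (c - 7)/(c - 2)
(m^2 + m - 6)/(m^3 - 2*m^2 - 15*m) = (m - 2)/(m*(m - 5))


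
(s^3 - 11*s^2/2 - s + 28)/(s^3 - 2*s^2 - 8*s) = (s - 7/2)/s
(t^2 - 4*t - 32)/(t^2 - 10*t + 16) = (t + 4)/(t - 2)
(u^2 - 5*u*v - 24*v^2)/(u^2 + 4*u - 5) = (u^2 - 5*u*v - 24*v^2)/(u^2 + 4*u - 5)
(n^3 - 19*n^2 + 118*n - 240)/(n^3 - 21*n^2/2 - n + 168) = 2*(n - 5)/(2*n + 7)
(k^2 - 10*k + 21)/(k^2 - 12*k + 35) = (k - 3)/(k - 5)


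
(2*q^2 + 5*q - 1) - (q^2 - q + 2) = q^2 + 6*q - 3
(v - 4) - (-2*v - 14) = 3*v + 10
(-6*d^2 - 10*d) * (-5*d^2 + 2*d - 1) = 30*d^4 + 38*d^3 - 14*d^2 + 10*d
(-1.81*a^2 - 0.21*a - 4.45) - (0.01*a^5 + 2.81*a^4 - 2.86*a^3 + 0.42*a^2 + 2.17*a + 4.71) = -0.01*a^5 - 2.81*a^4 + 2.86*a^3 - 2.23*a^2 - 2.38*a - 9.16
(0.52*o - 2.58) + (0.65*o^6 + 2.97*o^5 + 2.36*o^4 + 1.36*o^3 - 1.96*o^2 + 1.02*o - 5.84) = 0.65*o^6 + 2.97*o^5 + 2.36*o^4 + 1.36*o^3 - 1.96*o^2 + 1.54*o - 8.42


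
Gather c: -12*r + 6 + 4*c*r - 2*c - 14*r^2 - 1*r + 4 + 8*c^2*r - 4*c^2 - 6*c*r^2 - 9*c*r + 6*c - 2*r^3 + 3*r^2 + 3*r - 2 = c^2*(8*r - 4) + c*(-6*r^2 - 5*r + 4) - 2*r^3 - 11*r^2 - 10*r + 8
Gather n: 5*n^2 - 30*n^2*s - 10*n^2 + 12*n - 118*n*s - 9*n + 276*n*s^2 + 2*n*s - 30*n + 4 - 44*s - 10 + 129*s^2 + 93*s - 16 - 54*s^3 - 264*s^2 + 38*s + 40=n^2*(-30*s - 5) + n*(276*s^2 - 116*s - 27) - 54*s^3 - 135*s^2 + 87*s + 18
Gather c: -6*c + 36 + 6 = 42 - 6*c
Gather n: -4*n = -4*n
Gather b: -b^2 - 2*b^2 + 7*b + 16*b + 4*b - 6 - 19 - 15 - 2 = -3*b^2 + 27*b - 42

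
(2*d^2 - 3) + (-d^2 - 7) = d^2 - 10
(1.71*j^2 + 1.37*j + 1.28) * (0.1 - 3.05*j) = -5.2155*j^3 - 4.0075*j^2 - 3.767*j + 0.128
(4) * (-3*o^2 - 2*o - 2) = -12*o^2 - 8*o - 8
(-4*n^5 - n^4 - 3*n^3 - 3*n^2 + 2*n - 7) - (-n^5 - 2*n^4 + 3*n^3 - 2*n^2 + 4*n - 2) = -3*n^5 + n^4 - 6*n^3 - n^2 - 2*n - 5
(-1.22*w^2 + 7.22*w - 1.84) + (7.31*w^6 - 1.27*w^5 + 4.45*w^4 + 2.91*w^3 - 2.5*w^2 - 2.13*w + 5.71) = 7.31*w^6 - 1.27*w^5 + 4.45*w^4 + 2.91*w^3 - 3.72*w^2 + 5.09*w + 3.87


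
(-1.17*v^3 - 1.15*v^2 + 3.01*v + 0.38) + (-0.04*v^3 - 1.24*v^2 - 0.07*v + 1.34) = -1.21*v^3 - 2.39*v^2 + 2.94*v + 1.72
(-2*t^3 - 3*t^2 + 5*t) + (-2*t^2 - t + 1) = -2*t^3 - 5*t^2 + 4*t + 1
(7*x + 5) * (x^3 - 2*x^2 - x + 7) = 7*x^4 - 9*x^3 - 17*x^2 + 44*x + 35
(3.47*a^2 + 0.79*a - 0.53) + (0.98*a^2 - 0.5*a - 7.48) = 4.45*a^2 + 0.29*a - 8.01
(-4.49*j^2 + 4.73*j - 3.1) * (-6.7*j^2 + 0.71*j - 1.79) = 30.083*j^4 - 34.8789*j^3 + 32.1654*j^2 - 10.6677*j + 5.549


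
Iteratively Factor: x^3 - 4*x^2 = (x)*(x^2 - 4*x) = x*(x - 4)*(x)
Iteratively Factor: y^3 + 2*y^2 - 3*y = (y - 1)*(y^2 + 3*y) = (y - 1)*(y + 3)*(y)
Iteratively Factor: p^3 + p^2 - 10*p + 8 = (p - 2)*(p^2 + 3*p - 4) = (p - 2)*(p + 4)*(p - 1)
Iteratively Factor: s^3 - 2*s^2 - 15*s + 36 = (s + 4)*(s^2 - 6*s + 9) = (s - 3)*(s + 4)*(s - 3)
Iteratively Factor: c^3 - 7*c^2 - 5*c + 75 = (c + 3)*(c^2 - 10*c + 25) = (c - 5)*(c + 3)*(c - 5)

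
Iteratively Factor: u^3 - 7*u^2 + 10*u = (u - 2)*(u^2 - 5*u) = u*(u - 2)*(u - 5)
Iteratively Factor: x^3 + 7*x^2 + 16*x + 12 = (x + 2)*(x^2 + 5*x + 6) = (x + 2)^2*(x + 3)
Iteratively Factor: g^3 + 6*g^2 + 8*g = (g)*(g^2 + 6*g + 8) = g*(g + 2)*(g + 4)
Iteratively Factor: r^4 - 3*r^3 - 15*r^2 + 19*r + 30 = (r - 2)*(r^3 - r^2 - 17*r - 15) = (r - 5)*(r - 2)*(r^2 + 4*r + 3) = (r - 5)*(r - 2)*(r + 1)*(r + 3)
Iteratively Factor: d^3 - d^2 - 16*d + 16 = (d - 4)*(d^2 + 3*d - 4) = (d - 4)*(d - 1)*(d + 4)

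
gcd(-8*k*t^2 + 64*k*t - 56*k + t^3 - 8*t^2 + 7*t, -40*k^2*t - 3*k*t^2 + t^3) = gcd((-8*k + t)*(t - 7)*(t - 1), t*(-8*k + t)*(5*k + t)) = -8*k + t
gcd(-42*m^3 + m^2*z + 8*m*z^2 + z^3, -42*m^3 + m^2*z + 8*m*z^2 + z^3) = -42*m^3 + m^2*z + 8*m*z^2 + z^3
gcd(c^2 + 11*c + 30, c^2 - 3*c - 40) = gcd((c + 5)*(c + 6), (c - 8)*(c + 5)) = c + 5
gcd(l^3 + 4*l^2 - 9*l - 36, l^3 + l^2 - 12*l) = l^2 + l - 12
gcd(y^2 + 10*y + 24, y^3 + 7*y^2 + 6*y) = y + 6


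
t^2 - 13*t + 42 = (t - 7)*(t - 6)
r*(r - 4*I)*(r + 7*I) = r^3 + 3*I*r^2 + 28*r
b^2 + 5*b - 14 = (b - 2)*(b + 7)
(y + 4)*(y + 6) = y^2 + 10*y + 24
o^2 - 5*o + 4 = (o - 4)*(o - 1)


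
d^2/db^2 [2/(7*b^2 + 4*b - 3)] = 4*(-49*b^2 - 28*b + 4*(7*b + 2)^2 + 21)/(7*b^2 + 4*b - 3)^3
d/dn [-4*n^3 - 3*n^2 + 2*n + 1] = -12*n^2 - 6*n + 2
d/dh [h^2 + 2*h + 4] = 2*h + 2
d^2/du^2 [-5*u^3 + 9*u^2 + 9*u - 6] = 18 - 30*u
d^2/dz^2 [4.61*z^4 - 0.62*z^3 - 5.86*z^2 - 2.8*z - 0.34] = 55.32*z^2 - 3.72*z - 11.72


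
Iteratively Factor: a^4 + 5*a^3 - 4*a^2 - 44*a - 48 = (a - 3)*(a^3 + 8*a^2 + 20*a + 16) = (a - 3)*(a + 2)*(a^2 + 6*a + 8) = (a - 3)*(a + 2)^2*(a + 4)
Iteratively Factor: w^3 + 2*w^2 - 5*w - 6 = (w - 2)*(w^2 + 4*w + 3) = (w - 2)*(w + 3)*(w + 1)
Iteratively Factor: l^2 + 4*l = (l + 4)*(l)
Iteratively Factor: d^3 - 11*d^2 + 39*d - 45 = (d - 3)*(d^2 - 8*d + 15) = (d - 5)*(d - 3)*(d - 3)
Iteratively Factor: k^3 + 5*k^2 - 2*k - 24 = (k - 2)*(k^2 + 7*k + 12) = (k - 2)*(k + 4)*(k + 3)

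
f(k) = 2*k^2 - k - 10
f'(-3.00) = -13.00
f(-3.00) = 11.00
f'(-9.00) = -37.00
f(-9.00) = 161.00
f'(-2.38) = -10.52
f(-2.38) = 3.71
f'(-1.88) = -8.52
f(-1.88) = -1.05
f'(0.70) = 1.80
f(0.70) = -9.72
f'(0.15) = -0.40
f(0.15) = -10.10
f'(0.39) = 0.56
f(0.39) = -10.09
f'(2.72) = 9.88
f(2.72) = 2.08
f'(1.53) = 5.12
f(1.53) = -6.85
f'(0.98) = 2.92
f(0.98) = -9.06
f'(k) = 4*k - 1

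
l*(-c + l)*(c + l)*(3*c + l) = -3*c^3*l - c^2*l^2 + 3*c*l^3 + l^4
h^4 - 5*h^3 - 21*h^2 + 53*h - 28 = (h - 7)*(h - 1)^2*(h + 4)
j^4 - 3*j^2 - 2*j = j*(j - 2)*(j + 1)^2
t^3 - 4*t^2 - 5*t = t*(t - 5)*(t + 1)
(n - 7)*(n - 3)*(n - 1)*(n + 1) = n^4 - 10*n^3 + 20*n^2 + 10*n - 21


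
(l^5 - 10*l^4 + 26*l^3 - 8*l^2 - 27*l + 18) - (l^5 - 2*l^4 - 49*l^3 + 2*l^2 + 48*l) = -8*l^4 + 75*l^3 - 10*l^2 - 75*l + 18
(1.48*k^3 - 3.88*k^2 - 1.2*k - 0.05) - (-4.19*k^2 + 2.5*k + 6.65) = 1.48*k^3 + 0.31*k^2 - 3.7*k - 6.7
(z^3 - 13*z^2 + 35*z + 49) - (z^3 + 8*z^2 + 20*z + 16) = -21*z^2 + 15*z + 33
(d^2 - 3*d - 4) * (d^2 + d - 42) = d^4 - 2*d^3 - 49*d^2 + 122*d + 168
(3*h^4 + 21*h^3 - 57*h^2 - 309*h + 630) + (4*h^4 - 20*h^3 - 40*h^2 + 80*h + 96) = 7*h^4 + h^3 - 97*h^2 - 229*h + 726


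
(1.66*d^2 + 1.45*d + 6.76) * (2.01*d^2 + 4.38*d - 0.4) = 3.3366*d^4 + 10.1853*d^3 + 19.2746*d^2 + 29.0288*d - 2.704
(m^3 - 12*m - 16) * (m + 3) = m^4 + 3*m^3 - 12*m^2 - 52*m - 48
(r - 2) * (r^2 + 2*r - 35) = r^3 - 39*r + 70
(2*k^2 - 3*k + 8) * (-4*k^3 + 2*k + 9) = -8*k^5 + 12*k^4 - 28*k^3 + 12*k^2 - 11*k + 72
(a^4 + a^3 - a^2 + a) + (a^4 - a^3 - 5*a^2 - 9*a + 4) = 2*a^4 - 6*a^2 - 8*a + 4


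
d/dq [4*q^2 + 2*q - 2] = 8*q + 2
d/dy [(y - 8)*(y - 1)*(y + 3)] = 3*y^2 - 12*y - 19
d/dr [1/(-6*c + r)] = -1/(6*c - r)^2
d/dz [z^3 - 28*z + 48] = 3*z^2 - 28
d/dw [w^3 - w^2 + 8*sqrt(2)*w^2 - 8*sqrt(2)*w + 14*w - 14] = 3*w^2 - 2*w + 16*sqrt(2)*w - 8*sqrt(2) + 14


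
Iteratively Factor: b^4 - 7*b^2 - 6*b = (b + 2)*(b^3 - 2*b^2 - 3*b) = b*(b + 2)*(b^2 - 2*b - 3) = b*(b - 3)*(b + 2)*(b + 1)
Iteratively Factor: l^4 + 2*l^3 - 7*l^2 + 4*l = (l + 4)*(l^3 - 2*l^2 + l) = (l - 1)*(l + 4)*(l^2 - l) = (l - 1)^2*(l + 4)*(l)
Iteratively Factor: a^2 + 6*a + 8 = (a + 2)*(a + 4)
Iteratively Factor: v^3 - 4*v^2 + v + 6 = (v + 1)*(v^2 - 5*v + 6) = (v - 3)*(v + 1)*(v - 2)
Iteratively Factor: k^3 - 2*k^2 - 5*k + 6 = (k - 1)*(k^2 - k - 6) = (k - 1)*(k + 2)*(k - 3)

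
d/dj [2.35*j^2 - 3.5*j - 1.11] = 4.7*j - 3.5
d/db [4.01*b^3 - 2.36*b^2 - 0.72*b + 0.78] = 12.03*b^2 - 4.72*b - 0.72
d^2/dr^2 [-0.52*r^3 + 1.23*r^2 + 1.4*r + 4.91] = 2.46 - 3.12*r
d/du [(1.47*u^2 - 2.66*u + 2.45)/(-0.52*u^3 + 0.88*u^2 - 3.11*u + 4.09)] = (0.7644*u^4 - 2.7664*u^3 + 1.5911*u^2 + 7.7126*u - 3.2599)/(0.2704*u^6 - 0.9152*u^5 + 4.0088*u^4 - 9.7272*u^3 + 16.8705*u^2 - 25.4398*u + 16.7281)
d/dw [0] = 0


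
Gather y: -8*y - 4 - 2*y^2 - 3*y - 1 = -2*y^2 - 11*y - 5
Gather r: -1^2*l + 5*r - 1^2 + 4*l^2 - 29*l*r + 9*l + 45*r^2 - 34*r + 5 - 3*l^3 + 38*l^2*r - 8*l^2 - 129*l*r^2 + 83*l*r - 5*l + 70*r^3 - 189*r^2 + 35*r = -3*l^3 - 4*l^2 + 3*l + 70*r^3 + r^2*(-129*l - 144) + r*(38*l^2 + 54*l + 6) + 4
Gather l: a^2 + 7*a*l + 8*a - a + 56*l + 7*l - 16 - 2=a^2 + 7*a + l*(7*a + 63) - 18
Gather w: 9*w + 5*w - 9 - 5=14*w - 14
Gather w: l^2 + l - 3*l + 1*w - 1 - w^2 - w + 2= l^2 - 2*l - w^2 + 1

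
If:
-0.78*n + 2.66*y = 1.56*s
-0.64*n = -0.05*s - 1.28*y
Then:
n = 2.05301715828032*y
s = 0.678619625988047*y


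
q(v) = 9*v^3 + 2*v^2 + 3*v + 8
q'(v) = 27*v^2 + 4*v + 3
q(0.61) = 12.62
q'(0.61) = 15.49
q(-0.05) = 7.85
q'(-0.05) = 2.87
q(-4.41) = -738.23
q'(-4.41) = 510.46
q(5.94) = 1982.65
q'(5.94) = 979.42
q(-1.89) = -51.29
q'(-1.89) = 91.89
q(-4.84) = -980.09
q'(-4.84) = 616.13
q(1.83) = 75.34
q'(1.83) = 100.74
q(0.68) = 13.79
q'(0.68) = 18.20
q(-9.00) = -6418.00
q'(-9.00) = 2154.00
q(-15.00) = -29962.00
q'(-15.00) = 6018.00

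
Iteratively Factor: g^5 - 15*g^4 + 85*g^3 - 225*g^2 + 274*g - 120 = (g - 5)*(g^4 - 10*g^3 + 35*g^2 - 50*g + 24) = (g - 5)*(g - 3)*(g^3 - 7*g^2 + 14*g - 8) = (g - 5)*(g - 3)*(g - 1)*(g^2 - 6*g + 8) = (g - 5)*(g - 4)*(g - 3)*(g - 1)*(g - 2)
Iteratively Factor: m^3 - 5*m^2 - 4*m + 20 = (m - 5)*(m^2 - 4) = (m - 5)*(m + 2)*(m - 2)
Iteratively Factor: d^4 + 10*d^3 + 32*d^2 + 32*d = (d + 4)*(d^3 + 6*d^2 + 8*d) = (d + 2)*(d + 4)*(d^2 + 4*d) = d*(d + 2)*(d + 4)*(d + 4)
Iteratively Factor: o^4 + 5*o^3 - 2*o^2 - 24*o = (o)*(o^3 + 5*o^2 - 2*o - 24) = o*(o - 2)*(o^2 + 7*o + 12) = o*(o - 2)*(o + 4)*(o + 3)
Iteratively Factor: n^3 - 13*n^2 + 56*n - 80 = (n - 4)*(n^2 - 9*n + 20) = (n - 4)^2*(n - 5)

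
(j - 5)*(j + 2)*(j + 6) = j^3 + 3*j^2 - 28*j - 60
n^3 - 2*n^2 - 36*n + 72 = (n - 6)*(n - 2)*(n + 6)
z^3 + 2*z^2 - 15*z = z*(z - 3)*(z + 5)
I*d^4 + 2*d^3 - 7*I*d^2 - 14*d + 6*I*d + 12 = (d - 2)*(d + 3)*(d - 2*I)*(I*d - I)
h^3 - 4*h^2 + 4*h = h*(h - 2)^2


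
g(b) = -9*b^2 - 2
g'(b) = -18*b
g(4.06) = -150.35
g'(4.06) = -73.08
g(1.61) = -25.33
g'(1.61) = -28.98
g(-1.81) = -31.48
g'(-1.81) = 32.58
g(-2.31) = -50.02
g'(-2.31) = 41.58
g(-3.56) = -116.06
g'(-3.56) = 64.08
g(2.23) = -46.76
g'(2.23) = -40.14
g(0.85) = -8.50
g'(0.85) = -15.30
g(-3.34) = -102.40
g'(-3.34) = 60.12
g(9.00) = -731.00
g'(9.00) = -162.00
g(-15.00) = -2027.00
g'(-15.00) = 270.00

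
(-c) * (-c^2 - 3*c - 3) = c^3 + 3*c^2 + 3*c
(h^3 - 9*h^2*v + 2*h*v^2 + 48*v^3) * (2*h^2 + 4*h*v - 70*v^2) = 2*h^5 - 14*h^4*v - 102*h^3*v^2 + 734*h^2*v^3 + 52*h*v^4 - 3360*v^5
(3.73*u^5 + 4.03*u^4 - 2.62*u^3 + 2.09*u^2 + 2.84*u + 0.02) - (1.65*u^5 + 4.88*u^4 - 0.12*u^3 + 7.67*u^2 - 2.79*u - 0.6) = 2.08*u^5 - 0.85*u^4 - 2.5*u^3 - 5.58*u^2 + 5.63*u + 0.62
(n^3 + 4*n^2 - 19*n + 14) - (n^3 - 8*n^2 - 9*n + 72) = 12*n^2 - 10*n - 58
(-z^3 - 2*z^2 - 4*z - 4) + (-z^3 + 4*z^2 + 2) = -2*z^3 + 2*z^2 - 4*z - 2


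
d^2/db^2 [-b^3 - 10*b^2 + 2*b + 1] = -6*b - 20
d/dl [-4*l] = -4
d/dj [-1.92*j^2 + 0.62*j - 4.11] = 0.62 - 3.84*j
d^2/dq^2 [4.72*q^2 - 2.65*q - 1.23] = 9.44000000000000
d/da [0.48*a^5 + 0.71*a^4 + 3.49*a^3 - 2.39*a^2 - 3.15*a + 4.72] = 2.4*a^4 + 2.84*a^3 + 10.47*a^2 - 4.78*a - 3.15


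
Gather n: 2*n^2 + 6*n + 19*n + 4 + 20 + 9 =2*n^2 + 25*n + 33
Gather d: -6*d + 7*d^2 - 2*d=7*d^2 - 8*d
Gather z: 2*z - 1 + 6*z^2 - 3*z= 6*z^2 - z - 1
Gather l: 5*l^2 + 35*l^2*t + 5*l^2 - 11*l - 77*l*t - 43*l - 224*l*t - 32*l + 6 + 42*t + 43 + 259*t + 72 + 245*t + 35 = l^2*(35*t + 10) + l*(-301*t - 86) + 546*t + 156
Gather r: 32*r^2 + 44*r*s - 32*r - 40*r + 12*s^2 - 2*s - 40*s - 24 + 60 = 32*r^2 + r*(44*s - 72) + 12*s^2 - 42*s + 36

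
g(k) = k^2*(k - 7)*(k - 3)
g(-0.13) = 0.38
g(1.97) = 20.11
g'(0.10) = 3.90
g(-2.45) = 309.14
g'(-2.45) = -341.80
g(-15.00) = 89100.00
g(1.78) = 20.18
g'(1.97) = -3.11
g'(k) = k^2*(k - 7) + k^2*(k - 3) + 2*k*(k - 7)*(k - 3) = 2*k*(2*k^2 - 15*k + 21)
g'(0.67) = 15.88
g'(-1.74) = -184.98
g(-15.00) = 89100.00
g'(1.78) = 2.27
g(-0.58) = 9.13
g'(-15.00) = -20880.00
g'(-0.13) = -5.98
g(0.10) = 0.20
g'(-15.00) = -20880.00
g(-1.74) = 125.43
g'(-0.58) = -35.23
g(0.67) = 6.62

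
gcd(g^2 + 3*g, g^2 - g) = g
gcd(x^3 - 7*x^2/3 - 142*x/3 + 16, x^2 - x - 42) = x + 6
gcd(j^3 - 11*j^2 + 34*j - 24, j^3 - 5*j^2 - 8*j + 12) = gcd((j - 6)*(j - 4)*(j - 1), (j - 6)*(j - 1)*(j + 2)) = j^2 - 7*j + 6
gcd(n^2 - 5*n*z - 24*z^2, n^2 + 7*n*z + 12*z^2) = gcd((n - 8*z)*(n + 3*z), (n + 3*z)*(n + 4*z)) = n + 3*z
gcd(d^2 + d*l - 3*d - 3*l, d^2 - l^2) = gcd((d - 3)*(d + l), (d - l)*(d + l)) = d + l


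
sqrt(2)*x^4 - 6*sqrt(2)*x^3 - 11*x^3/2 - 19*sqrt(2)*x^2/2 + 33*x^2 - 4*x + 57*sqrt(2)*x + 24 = (x - 6)*(x - 4*sqrt(2))*(x + sqrt(2))*(sqrt(2)*x + 1/2)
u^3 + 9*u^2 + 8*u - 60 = (u - 2)*(u + 5)*(u + 6)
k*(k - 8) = k^2 - 8*k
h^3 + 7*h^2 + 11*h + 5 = (h + 1)^2*(h + 5)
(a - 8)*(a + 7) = a^2 - a - 56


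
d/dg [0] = 0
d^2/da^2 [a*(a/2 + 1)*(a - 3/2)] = 3*a + 1/2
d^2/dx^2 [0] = 0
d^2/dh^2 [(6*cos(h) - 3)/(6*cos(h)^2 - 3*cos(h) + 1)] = 3*(162*(1 - cos(2*h))^2*cos(h) - 27*(1 - cos(2*h))^2 - 389*cos(h)/2 + 21*cos(2*h)/2 + 207*cos(3*h)/2 - 36*cos(5*h) + 225/2)/(3*cos(h) - 3*cos(2*h) - 4)^3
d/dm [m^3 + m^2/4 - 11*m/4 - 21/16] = 3*m^2 + m/2 - 11/4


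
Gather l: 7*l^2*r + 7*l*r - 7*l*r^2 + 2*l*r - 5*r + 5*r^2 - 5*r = 7*l^2*r + l*(-7*r^2 + 9*r) + 5*r^2 - 10*r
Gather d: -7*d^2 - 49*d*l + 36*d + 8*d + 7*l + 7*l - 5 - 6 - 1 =-7*d^2 + d*(44 - 49*l) + 14*l - 12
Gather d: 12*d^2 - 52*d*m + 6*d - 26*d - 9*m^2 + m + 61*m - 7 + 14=12*d^2 + d*(-52*m - 20) - 9*m^2 + 62*m + 7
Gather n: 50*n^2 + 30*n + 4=50*n^2 + 30*n + 4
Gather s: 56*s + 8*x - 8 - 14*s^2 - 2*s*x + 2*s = -14*s^2 + s*(58 - 2*x) + 8*x - 8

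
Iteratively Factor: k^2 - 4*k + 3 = (k - 1)*(k - 3)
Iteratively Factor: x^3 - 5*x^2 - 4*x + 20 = (x + 2)*(x^2 - 7*x + 10) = (x - 5)*(x + 2)*(x - 2)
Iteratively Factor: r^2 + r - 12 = (r + 4)*(r - 3)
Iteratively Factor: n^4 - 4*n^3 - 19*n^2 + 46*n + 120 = (n - 4)*(n^3 - 19*n - 30) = (n - 4)*(n + 2)*(n^2 - 2*n - 15) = (n - 5)*(n - 4)*(n + 2)*(n + 3)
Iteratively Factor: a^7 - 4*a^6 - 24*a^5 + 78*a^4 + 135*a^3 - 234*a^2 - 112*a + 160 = (a + 1)*(a^6 - 5*a^5 - 19*a^4 + 97*a^3 + 38*a^2 - 272*a + 160) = (a + 1)*(a + 2)*(a^5 - 7*a^4 - 5*a^3 + 107*a^2 - 176*a + 80) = (a - 1)*(a + 1)*(a + 2)*(a^4 - 6*a^3 - 11*a^2 + 96*a - 80) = (a - 1)^2*(a + 1)*(a + 2)*(a^3 - 5*a^2 - 16*a + 80) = (a - 1)^2*(a + 1)*(a + 2)*(a + 4)*(a^2 - 9*a + 20) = (a - 5)*(a - 1)^2*(a + 1)*(a + 2)*(a + 4)*(a - 4)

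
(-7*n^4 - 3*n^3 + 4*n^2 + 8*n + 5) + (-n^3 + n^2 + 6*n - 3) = -7*n^4 - 4*n^3 + 5*n^2 + 14*n + 2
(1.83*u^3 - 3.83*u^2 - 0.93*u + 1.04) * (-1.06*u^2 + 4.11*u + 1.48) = -1.9398*u^5 + 11.5811*u^4 - 12.0471*u^3 - 10.5931*u^2 + 2.898*u + 1.5392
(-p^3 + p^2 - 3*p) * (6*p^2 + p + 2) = -6*p^5 + 5*p^4 - 19*p^3 - p^2 - 6*p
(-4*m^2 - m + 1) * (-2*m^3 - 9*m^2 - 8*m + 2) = 8*m^5 + 38*m^4 + 39*m^3 - 9*m^2 - 10*m + 2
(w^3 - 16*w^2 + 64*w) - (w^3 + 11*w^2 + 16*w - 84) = -27*w^2 + 48*w + 84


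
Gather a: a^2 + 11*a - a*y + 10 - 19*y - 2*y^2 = a^2 + a*(11 - y) - 2*y^2 - 19*y + 10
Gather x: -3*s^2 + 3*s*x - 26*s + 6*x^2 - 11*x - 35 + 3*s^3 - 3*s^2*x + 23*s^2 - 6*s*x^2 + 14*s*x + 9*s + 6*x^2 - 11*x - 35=3*s^3 + 20*s^2 - 17*s + x^2*(12 - 6*s) + x*(-3*s^2 + 17*s - 22) - 70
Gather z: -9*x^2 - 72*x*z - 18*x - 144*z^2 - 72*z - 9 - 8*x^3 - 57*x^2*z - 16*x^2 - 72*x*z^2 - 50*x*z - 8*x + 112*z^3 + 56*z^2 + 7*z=-8*x^3 - 25*x^2 - 26*x + 112*z^3 + z^2*(-72*x - 88) + z*(-57*x^2 - 122*x - 65) - 9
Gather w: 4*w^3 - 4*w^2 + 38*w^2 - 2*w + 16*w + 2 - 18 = 4*w^3 + 34*w^2 + 14*w - 16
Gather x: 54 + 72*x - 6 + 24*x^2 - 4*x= 24*x^2 + 68*x + 48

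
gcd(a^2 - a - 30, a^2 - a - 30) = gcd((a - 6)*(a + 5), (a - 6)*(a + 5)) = a^2 - a - 30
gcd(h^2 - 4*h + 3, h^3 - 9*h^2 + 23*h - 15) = h^2 - 4*h + 3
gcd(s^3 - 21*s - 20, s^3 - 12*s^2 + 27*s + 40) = s^2 - 4*s - 5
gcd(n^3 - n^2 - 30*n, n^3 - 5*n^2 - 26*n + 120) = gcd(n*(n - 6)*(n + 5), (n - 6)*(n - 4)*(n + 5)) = n^2 - n - 30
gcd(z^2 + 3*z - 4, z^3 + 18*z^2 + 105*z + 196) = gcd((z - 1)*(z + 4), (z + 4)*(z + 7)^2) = z + 4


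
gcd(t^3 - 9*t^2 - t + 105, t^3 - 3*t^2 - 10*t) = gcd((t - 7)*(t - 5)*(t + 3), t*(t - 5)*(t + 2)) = t - 5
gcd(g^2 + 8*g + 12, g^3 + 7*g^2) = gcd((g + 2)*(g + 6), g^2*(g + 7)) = 1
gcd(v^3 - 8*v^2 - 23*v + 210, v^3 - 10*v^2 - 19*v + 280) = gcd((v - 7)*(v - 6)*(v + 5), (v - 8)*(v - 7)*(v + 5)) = v^2 - 2*v - 35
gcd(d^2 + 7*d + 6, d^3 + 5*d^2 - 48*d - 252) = d + 6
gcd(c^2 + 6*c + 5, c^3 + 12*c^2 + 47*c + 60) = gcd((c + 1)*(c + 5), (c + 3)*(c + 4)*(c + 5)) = c + 5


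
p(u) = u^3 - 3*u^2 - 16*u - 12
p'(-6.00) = 128.00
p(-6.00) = -240.00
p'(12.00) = 344.00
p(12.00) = 1092.00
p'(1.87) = -16.73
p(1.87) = -45.87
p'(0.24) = -17.27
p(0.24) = -16.00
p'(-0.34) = -13.61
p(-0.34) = -6.95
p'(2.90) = -8.17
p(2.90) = -59.24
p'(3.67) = 2.39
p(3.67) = -61.70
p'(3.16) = -5.00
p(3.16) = -60.96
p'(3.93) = 6.75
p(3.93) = -60.52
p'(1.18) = -18.90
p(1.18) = -33.41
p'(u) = 3*u^2 - 6*u - 16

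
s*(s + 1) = s^2 + s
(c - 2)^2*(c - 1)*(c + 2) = c^4 - 3*c^3 - 2*c^2 + 12*c - 8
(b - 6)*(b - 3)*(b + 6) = b^3 - 3*b^2 - 36*b + 108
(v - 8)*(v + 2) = v^2 - 6*v - 16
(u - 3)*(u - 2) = u^2 - 5*u + 6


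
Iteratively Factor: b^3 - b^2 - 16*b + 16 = (b - 4)*(b^2 + 3*b - 4) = (b - 4)*(b - 1)*(b + 4)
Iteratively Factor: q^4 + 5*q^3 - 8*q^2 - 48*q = (q + 4)*(q^3 + q^2 - 12*q) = q*(q + 4)*(q^2 + q - 12) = q*(q - 3)*(q + 4)*(q + 4)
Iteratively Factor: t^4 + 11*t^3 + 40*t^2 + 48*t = (t)*(t^3 + 11*t^2 + 40*t + 48) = t*(t + 4)*(t^2 + 7*t + 12) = t*(t + 3)*(t + 4)*(t + 4)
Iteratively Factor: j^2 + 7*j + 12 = (j + 4)*(j + 3)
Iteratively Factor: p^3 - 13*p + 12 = (p - 1)*(p^2 + p - 12) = (p - 3)*(p - 1)*(p + 4)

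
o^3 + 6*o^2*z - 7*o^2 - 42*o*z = o*(o - 7)*(o + 6*z)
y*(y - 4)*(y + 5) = y^3 + y^2 - 20*y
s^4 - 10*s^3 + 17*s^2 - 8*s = s*(s - 8)*(s - 1)^2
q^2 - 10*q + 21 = (q - 7)*(q - 3)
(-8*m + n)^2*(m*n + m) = 64*m^3*n + 64*m^3 - 16*m^2*n^2 - 16*m^2*n + m*n^3 + m*n^2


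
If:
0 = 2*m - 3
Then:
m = 3/2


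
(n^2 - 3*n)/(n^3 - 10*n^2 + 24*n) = (n - 3)/(n^2 - 10*n + 24)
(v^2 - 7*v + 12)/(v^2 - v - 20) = (-v^2 + 7*v - 12)/(-v^2 + v + 20)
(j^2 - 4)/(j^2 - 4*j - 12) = (j - 2)/(j - 6)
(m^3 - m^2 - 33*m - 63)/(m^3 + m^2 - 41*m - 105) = (m + 3)/(m + 5)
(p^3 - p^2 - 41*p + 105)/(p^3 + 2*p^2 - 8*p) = (p^3 - p^2 - 41*p + 105)/(p*(p^2 + 2*p - 8))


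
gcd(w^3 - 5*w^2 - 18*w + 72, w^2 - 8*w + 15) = w - 3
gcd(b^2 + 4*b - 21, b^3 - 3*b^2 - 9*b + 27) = b - 3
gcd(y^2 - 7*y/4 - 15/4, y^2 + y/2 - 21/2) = y - 3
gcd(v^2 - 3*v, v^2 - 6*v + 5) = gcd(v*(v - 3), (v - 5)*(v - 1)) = 1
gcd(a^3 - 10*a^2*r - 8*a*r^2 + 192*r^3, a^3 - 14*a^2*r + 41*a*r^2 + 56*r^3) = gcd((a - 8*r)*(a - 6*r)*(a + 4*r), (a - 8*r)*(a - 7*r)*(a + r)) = -a + 8*r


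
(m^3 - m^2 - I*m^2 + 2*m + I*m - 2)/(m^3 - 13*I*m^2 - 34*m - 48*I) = (m^2 - m*(1 + 2*I) + 2*I)/(m^2 - 14*I*m - 48)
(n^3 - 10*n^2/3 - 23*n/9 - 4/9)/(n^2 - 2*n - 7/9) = (3*n^2 - 11*n - 4)/(3*n - 7)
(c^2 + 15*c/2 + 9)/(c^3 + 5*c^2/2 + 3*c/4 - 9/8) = 4*(c + 6)/(4*c^2 + 4*c - 3)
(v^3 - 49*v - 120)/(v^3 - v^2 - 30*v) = (v^2 - 5*v - 24)/(v*(v - 6))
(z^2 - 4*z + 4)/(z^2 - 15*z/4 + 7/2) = 4*(z - 2)/(4*z - 7)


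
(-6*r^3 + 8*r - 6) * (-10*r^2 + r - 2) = 60*r^5 - 6*r^4 - 68*r^3 + 68*r^2 - 22*r + 12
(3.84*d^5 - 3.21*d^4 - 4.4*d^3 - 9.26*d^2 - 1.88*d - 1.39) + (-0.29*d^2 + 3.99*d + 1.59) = 3.84*d^5 - 3.21*d^4 - 4.4*d^3 - 9.55*d^2 + 2.11*d + 0.2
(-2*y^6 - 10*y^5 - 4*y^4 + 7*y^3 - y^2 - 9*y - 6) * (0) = 0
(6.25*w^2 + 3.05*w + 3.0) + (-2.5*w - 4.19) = 6.25*w^2 + 0.55*w - 1.19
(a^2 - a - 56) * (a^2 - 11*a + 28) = a^4 - 12*a^3 - 17*a^2 + 588*a - 1568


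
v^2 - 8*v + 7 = (v - 7)*(v - 1)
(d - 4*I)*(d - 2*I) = d^2 - 6*I*d - 8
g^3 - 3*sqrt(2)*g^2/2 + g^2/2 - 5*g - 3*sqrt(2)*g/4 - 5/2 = (g + 1/2)*(g - 5*sqrt(2)/2)*(g + sqrt(2))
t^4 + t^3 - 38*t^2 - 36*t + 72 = (t - 6)*(t - 1)*(t + 2)*(t + 6)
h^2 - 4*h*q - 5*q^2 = (h - 5*q)*(h + q)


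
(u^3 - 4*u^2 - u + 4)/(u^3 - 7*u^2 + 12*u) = (u^2 - 1)/(u*(u - 3))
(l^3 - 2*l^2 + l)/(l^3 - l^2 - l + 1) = l/(l + 1)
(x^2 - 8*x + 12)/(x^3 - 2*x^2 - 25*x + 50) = (x - 6)/(x^2 - 25)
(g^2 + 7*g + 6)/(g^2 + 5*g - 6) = (g + 1)/(g - 1)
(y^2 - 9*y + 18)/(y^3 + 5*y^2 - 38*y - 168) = (y - 3)/(y^2 + 11*y + 28)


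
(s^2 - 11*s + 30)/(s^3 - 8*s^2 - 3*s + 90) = 1/(s + 3)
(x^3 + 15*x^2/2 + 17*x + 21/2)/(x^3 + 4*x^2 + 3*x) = (x + 7/2)/x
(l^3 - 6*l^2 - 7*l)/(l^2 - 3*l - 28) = l*(l + 1)/(l + 4)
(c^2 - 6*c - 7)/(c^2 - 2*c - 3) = (c - 7)/(c - 3)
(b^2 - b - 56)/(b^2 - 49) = (b - 8)/(b - 7)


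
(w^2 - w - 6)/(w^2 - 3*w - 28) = (-w^2 + w + 6)/(-w^2 + 3*w + 28)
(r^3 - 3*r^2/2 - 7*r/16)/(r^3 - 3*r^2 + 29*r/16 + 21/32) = 2*r/(2*r - 3)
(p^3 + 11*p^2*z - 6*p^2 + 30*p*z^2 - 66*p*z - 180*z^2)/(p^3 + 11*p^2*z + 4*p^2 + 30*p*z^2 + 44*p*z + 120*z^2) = (p - 6)/(p + 4)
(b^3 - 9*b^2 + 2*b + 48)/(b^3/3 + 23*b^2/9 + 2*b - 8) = 9*(b^3 - 9*b^2 + 2*b + 48)/(3*b^3 + 23*b^2 + 18*b - 72)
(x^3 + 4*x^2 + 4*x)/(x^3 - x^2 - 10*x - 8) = x*(x + 2)/(x^2 - 3*x - 4)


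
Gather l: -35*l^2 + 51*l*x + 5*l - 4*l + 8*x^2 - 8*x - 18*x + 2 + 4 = -35*l^2 + l*(51*x + 1) + 8*x^2 - 26*x + 6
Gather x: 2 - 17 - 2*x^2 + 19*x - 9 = -2*x^2 + 19*x - 24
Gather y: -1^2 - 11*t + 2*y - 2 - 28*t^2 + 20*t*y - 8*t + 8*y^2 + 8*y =-28*t^2 - 19*t + 8*y^2 + y*(20*t + 10) - 3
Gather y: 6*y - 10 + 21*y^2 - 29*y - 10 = 21*y^2 - 23*y - 20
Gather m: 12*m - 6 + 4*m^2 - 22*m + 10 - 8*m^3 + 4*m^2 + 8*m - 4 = -8*m^3 + 8*m^2 - 2*m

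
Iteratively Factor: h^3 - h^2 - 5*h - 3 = (h - 3)*(h^2 + 2*h + 1) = (h - 3)*(h + 1)*(h + 1)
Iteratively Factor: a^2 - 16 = (a + 4)*(a - 4)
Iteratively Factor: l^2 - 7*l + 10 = (l - 2)*(l - 5)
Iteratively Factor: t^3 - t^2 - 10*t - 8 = (t + 2)*(t^2 - 3*t - 4) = (t + 1)*(t + 2)*(t - 4)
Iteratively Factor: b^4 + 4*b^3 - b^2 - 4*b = (b + 1)*(b^3 + 3*b^2 - 4*b) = (b - 1)*(b + 1)*(b^2 + 4*b) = (b - 1)*(b + 1)*(b + 4)*(b)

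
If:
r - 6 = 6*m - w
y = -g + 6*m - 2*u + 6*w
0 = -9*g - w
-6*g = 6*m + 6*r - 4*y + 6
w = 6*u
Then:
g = -3*y/424 - 21/212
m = 67*y/636 - 91/106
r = 241*y/424 - 9/212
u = 9*y/848 + 63/424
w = 27*y/424 + 189/212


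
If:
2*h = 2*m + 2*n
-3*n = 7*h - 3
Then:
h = 3/7 - 3*n/7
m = 3/7 - 10*n/7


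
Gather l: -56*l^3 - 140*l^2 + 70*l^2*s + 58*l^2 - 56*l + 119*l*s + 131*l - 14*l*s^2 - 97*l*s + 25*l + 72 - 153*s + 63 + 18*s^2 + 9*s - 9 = -56*l^3 + l^2*(70*s - 82) + l*(-14*s^2 + 22*s + 100) + 18*s^2 - 144*s + 126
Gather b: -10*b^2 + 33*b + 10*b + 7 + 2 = -10*b^2 + 43*b + 9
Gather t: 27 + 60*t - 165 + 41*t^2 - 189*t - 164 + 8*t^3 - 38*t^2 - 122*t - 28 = 8*t^3 + 3*t^2 - 251*t - 330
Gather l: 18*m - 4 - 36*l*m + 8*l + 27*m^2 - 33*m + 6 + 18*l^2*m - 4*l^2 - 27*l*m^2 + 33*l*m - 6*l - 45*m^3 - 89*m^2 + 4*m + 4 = l^2*(18*m - 4) + l*(-27*m^2 - 3*m + 2) - 45*m^3 - 62*m^2 - 11*m + 6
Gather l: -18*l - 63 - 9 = -18*l - 72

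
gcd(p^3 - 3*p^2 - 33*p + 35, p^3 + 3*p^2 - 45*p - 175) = p^2 - 2*p - 35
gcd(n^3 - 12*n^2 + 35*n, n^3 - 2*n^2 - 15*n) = n^2 - 5*n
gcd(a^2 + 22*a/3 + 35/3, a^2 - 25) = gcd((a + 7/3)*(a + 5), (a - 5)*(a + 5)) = a + 5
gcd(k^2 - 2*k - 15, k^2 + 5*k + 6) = k + 3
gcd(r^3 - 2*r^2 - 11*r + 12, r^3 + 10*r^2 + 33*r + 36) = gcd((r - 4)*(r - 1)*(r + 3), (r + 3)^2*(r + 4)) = r + 3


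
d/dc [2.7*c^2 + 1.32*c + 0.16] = 5.4*c + 1.32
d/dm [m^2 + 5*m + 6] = 2*m + 5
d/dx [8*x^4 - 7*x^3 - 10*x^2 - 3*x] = 32*x^3 - 21*x^2 - 20*x - 3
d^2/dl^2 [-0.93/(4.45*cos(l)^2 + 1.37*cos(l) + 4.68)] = (73.6653*(1 - cos(l)^2)^2 + 17.009235*cos(l)^3 - 38.894553*cos(l)^2 - 39.981258*cos(l) - 38.419974)/(4.45*cos(l)^2 + 1.37*cos(l) + 4.68)^3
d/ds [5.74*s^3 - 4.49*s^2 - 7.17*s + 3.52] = 17.22*s^2 - 8.98*s - 7.17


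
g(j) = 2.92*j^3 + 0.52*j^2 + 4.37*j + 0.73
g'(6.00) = 325.97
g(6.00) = 676.39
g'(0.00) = 4.37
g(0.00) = 0.73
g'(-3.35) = 99.20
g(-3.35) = -117.85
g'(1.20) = 18.23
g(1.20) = 11.77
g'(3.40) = 109.17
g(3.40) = 136.37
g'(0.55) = 7.59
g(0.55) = 3.78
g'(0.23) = 5.07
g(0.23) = 1.80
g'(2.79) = 75.46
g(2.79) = 80.39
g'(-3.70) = 120.45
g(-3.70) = -156.23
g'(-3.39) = 101.52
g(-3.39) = -121.87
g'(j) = 8.76*j^2 + 1.04*j + 4.37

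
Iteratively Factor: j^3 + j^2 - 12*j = (j + 4)*(j^2 - 3*j) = j*(j + 4)*(j - 3)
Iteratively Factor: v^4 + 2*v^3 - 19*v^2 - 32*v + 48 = (v + 4)*(v^3 - 2*v^2 - 11*v + 12) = (v + 3)*(v + 4)*(v^2 - 5*v + 4) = (v - 1)*(v + 3)*(v + 4)*(v - 4)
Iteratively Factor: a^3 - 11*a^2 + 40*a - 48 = (a - 3)*(a^2 - 8*a + 16) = (a - 4)*(a - 3)*(a - 4)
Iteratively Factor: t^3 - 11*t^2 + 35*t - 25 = (t - 5)*(t^2 - 6*t + 5) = (t - 5)*(t - 1)*(t - 5)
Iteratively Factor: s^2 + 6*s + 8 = (s + 4)*(s + 2)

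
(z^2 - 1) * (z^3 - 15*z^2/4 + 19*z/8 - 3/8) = z^5 - 15*z^4/4 + 11*z^3/8 + 27*z^2/8 - 19*z/8 + 3/8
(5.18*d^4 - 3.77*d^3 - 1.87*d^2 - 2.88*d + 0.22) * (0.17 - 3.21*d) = -16.6278*d^5 + 12.9823*d^4 + 5.3618*d^3 + 8.9269*d^2 - 1.1958*d + 0.0374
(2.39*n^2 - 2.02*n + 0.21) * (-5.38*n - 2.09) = -12.8582*n^3 + 5.8725*n^2 + 3.092*n - 0.4389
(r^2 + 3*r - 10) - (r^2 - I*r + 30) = 3*r + I*r - 40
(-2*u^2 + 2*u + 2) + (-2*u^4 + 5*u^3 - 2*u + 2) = -2*u^4 + 5*u^3 - 2*u^2 + 4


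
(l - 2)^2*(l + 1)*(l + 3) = l^4 - 9*l^2 + 4*l + 12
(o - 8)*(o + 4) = o^2 - 4*o - 32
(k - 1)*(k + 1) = k^2 - 1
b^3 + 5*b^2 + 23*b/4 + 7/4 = (b + 1/2)*(b + 1)*(b + 7/2)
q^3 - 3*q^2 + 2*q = q*(q - 2)*(q - 1)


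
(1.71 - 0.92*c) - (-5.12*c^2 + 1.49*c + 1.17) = 5.12*c^2 - 2.41*c + 0.54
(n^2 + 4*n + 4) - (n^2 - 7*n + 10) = 11*n - 6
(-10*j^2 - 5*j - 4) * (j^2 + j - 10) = -10*j^4 - 15*j^3 + 91*j^2 + 46*j + 40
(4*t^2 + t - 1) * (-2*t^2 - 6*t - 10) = -8*t^4 - 26*t^3 - 44*t^2 - 4*t + 10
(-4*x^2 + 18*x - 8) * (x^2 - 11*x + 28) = -4*x^4 + 62*x^3 - 318*x^2 + 592*x - 224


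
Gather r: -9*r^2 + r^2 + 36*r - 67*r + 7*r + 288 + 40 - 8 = -8*r^2 - 24*r + 320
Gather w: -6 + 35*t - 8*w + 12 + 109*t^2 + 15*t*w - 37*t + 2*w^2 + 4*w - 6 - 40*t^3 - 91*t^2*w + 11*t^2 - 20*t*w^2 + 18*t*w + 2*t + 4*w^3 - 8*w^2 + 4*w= -40*t^3 + 120*t^2 + 4*w^3 + w^2*(-20*t - 6) + w*(-91*t^2 + 33*t)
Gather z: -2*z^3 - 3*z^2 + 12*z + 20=-2*z^3 - 3*z^2 + 12*z + 20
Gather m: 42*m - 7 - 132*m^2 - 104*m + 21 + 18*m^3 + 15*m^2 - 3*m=18*m^3 - 117*m^2 - 65*m + 14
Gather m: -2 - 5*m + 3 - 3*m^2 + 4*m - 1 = -3*m^2 - m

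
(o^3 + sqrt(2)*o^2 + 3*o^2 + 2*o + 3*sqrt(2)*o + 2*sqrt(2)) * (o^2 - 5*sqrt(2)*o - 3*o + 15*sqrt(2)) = o^5 - 4*sqrt(2)*o^4 - 17*o^3 - 6*o^2 + 28*sqrt(2)*o^2 + 24*sqrt(2)*o + 70*o + 60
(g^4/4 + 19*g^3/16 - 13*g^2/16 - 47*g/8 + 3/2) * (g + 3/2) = g^5/4 + 25*g^4/16 + 31*g^3/32 - 227*g^2/32 - 117*g/16 + 9/4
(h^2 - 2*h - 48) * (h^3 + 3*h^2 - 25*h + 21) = h^5 + h^4 - 79*h^3 - 73*h^2 + 1158*h - 1008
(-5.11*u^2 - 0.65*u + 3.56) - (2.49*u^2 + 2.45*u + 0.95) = -7.6*u^2 - 3.1*u + 2.61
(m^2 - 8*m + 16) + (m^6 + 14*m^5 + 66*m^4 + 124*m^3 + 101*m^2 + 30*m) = m^6 + 14*m^5 + 66*m^4 + 124*m^3 + 102*m^2 + 22*m + 16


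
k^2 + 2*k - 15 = (k - 3)*(k + 5)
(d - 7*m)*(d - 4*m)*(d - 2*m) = d^3 - 13*d^2*m + 50*d*m^2 - 56*m^3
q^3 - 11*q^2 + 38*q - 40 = (q - 5)*(q - 4)*(q - 2)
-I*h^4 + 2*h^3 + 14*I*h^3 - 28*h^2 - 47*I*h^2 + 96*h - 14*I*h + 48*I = (h - 8)*(h - 6)*(h + I)*(-I*h + 1)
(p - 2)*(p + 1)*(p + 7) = p^3 + 6*p^2 - 9*p - 14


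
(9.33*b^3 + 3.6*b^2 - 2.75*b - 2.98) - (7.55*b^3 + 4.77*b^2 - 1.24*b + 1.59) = 1.78*b^3 - 1.17*b^2 - 1.51*b - 4.57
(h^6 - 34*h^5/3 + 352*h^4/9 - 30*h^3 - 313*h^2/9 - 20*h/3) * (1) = h^6 - 34*h^5/3 + 352*h^4/9 - 30*h^3 - 313*h^2/9 - 20*h/3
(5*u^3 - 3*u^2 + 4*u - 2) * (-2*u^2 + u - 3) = -10*u^5 + 11*u^4 - 26*u^3 + 17*u^2 - 14*u + 6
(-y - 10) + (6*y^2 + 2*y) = 6*y^2 + y - 10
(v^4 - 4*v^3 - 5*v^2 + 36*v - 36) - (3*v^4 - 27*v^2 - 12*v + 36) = -2*v^4 - 4*v^3 + 22*v^2 + 48*v - 72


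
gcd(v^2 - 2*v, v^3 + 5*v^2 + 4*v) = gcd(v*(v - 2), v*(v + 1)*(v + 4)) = v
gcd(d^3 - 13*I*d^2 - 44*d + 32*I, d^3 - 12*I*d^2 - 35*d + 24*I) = d^2 - 9*I*d - 8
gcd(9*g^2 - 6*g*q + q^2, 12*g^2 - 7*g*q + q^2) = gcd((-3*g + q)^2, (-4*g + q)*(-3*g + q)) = -3*g + q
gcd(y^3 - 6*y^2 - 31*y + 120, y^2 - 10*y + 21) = y - 3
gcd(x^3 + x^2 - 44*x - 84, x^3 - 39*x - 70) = x^2 - 5*x - 14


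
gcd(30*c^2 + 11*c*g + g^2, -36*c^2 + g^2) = 6*c + g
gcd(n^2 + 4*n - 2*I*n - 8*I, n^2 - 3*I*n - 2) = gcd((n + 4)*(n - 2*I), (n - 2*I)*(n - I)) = n - 2*I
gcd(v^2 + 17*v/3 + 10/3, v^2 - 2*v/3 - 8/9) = v + 2/3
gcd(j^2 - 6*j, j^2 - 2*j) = j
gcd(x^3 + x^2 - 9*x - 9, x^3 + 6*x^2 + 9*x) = x + 3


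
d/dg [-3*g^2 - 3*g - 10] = -6*g - 3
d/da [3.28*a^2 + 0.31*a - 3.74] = 6.56*a + 0.31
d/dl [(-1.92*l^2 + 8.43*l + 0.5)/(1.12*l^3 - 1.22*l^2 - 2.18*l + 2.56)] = (2.1504*l^4 - 18.8832*l^3 + 12.7902*l^2 - 8.6104*l + 22.6708)/(1.2544*l^6 - 2.7328*l^5 - 3.3948*l^4 + 11.0536*l^3 - 1.494*l^2 - 11.1616*l + 6.5536)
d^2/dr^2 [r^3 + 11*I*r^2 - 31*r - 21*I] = 6*r + 22*I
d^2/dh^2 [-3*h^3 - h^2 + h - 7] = -18*h - 2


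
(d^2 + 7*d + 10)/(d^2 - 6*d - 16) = (d + 5)/(d - 8)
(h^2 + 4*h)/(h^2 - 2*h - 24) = h/(h - 6)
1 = 1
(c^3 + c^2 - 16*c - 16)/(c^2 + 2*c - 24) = (c^2 + 5*c + 4)/(c + 6)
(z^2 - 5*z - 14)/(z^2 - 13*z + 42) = (z + 2)/(z - 6)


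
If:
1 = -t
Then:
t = -1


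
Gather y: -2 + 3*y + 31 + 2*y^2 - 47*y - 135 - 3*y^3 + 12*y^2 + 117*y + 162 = -3*y^3 + 14*y^2 + 73*y + 56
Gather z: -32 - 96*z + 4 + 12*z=-84*z - 28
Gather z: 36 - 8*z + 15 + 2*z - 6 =45 - 6*z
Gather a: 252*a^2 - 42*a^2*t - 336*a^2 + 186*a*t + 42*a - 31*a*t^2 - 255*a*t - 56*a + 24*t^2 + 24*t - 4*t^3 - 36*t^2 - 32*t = a^2*(-42*t - 84) + a*(-31*t^2 - 69*t - 14) - 4*t^3 - 12*t^2 - 8*t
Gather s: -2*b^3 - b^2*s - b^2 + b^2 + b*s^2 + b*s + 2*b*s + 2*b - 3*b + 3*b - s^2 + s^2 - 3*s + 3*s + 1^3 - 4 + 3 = -2*b^3 + b*s^2 + 2*b + s*(-b^2 + 3*b)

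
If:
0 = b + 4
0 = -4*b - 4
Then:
No Solution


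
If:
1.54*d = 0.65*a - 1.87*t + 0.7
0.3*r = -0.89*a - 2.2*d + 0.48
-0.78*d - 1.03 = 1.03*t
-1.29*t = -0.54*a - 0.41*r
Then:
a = -3.55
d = 2.14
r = -3.58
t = -2.62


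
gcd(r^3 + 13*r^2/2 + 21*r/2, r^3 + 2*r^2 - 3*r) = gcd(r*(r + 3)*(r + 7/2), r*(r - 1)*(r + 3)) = r^2 + 3*r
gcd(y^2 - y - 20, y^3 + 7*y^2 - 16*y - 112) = y + 4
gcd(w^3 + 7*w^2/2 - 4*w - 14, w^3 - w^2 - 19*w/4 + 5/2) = w + 2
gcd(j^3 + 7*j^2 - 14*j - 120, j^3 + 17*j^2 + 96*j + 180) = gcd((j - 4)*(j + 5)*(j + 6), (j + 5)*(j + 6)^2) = j^2 + 11*j + 30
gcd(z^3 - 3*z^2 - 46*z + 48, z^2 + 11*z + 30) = z + 6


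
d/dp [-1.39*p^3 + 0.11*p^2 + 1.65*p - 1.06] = -4.17*p^2 + 0.22*p + 1.65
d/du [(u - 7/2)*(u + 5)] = 2*u + 3/2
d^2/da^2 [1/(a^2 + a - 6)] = 2*(-a^2 - a + (2*a + 1)^2 + 6)/(a^2 + a - 6)^3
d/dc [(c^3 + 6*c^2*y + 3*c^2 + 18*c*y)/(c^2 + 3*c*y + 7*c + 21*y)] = (-c*(2*c + 3*y + 7)*(c^2 + 6*c*y + 3*c + 18*y) + 3*(c^2 + 3*c*y + 7*c + 21*y)*(c^2 + 4*c*y + 2*c + 6*y))/(c^2 + 3*c*y + 7*c + 21*y)^2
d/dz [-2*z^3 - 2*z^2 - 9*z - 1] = -6*z^2 - 4*z - 9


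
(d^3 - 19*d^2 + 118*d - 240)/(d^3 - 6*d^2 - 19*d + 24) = (d^2 - 11*d + 30)/(d^2 + 2*d - 3)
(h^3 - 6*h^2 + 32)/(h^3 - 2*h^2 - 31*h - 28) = (-h^3 + 6*h^2 - 32)/(-h^3 + 2*h^2 + 31*h + 28)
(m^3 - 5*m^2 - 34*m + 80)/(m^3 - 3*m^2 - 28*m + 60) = (m - 8)/(m - 6)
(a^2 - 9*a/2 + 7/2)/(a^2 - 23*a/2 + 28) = (a - 1)/(a - 8)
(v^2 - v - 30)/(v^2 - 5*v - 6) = (v + 5)/(v + 1)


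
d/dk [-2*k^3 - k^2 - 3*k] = -6*k^2 - 2*k - 3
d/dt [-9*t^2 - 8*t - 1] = -18*t - 8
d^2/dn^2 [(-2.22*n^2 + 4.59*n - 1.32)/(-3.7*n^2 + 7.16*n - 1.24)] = (2.8421709430404e-14*n^4 - 8.04972000000021*n^3 + 47.3126400000001*n^2 - 83.46312*n + 48.552096)/(50.653*n^6 - 294.0612*n^5 + 619.97496*n^4 - 564.162176*n^3 + 207.775392*n^2 - 33.027648*n + 1.906624)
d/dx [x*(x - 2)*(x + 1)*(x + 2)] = 4*x^3 + 3*x^2 - 8*x - 4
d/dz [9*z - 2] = 9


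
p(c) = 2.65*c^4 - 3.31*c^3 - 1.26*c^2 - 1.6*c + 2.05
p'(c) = 10.6*c^3 - 9.93*c^2 - 2.52*c - 1.6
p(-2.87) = 254.30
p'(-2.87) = -326.74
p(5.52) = 1858.47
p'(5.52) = 1464.80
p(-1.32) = 17.62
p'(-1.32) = -39.96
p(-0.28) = 2.49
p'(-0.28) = -1.91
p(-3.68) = 641.83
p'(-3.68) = -655.06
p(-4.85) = 1824.06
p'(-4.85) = -1432.25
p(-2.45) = 142.56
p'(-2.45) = -210.92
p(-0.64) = 3.87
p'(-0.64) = -6.83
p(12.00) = 49032.13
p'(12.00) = 16855.04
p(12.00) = 49032.13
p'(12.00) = 16855.04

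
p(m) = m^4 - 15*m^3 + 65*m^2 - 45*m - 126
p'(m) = 4*m^3 - 45*m^2 + 130*m - 45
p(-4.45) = 3075.37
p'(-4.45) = -1867.10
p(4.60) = 30.11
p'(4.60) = -9.86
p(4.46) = 31.18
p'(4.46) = -5.46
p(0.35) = -134.42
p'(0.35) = -4.84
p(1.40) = -98.92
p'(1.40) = 59.78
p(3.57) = 21.71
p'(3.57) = 27.58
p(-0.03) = -124.59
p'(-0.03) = -48.94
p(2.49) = -28.18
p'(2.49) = 61.45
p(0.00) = -126.00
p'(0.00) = -45.00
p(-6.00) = 7020.00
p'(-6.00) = -3309.00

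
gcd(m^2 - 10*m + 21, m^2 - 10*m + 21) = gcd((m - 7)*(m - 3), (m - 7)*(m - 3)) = m^2 - 10*m + 21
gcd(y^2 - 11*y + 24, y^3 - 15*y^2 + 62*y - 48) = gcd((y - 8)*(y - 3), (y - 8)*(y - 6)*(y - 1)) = y - 8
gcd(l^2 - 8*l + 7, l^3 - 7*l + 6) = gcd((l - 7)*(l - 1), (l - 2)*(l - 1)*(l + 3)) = l - 1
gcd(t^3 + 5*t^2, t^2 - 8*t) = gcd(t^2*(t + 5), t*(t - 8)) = t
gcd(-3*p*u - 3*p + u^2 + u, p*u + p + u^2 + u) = u + 1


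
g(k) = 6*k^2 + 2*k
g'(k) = 12*k + 2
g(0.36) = 1.50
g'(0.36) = 6.32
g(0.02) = 0.04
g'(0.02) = 2.24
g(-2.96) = 46.65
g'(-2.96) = -33.52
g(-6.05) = 207.52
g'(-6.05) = -70.60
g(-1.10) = 5.06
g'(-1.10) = -11.20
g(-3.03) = 49.03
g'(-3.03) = -34.36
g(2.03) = 28.79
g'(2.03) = 26.36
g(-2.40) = 29.76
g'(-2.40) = -26.80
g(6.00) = 228.00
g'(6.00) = 74.00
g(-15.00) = 1320.00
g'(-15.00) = -178.00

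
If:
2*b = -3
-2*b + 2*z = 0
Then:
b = -3/2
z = -3/2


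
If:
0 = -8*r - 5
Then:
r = -5/8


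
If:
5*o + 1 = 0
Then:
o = -1/5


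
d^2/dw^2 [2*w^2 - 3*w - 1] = 4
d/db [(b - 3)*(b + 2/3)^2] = (3*b + 2)*(9*b - 16)/9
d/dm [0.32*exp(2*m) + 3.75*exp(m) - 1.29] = (0.64*exp(m) + 3.75)*exp(m)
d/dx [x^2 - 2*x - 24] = 2*x - 2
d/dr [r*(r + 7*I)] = 2*r + 7*I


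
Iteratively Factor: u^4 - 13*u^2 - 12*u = (u + 1)*(u^3 - u^2 - 12*u) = u*(u + 1)*(u^2 - u - 12) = u*(u + 1)*(u + 3)*(u - 4)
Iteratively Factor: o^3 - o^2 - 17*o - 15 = (o + 1)*(o^2 - 2*o - 15) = (o + 1)*(o + 3)*(o - 5)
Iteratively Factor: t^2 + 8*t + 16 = (t + 4)*(t + 4)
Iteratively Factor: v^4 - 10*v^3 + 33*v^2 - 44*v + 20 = (v - 2)*(v^3 - 8*v^2 + 17*v - 10) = (v - 2)*(v - 1)*(v^2 - 7*v + 10) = (v - 2)^2*(v - 1)*(v - 5)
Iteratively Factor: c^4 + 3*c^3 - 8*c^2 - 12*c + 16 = (c - 2)*(c^3 + 5*c^2 + 2*c - 8) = (c - 2)*(c + 4)*(c^2 + c - 2) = (c - 2)*(c - 1)*(c + 4)*(c + 2)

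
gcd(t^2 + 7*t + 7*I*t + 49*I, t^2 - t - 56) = t + 7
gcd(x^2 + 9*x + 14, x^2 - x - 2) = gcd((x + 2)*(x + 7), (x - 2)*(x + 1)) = 1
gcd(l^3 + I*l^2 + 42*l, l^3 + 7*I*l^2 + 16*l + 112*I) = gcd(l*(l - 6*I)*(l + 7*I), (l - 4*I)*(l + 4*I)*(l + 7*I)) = l + 7*I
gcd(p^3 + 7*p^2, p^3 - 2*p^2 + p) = p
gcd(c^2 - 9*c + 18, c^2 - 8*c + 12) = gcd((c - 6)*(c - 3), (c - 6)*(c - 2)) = c - 6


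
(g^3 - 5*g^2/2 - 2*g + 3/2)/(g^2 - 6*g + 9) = (2*g^2 + g - 1)/(2*(g - 3))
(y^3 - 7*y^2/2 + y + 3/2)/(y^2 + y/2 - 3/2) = (2*y^2 - 5*y - 3)/(2*y + 3)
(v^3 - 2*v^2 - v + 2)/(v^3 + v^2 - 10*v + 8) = (v + 1)/(v + 4)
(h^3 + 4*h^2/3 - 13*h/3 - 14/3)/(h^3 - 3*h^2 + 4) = (h + 7/3)/(h - 2)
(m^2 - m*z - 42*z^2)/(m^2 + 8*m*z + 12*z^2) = (m - 7*z)/(m + 2*z)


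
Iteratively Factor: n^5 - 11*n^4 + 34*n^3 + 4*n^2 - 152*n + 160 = (n - 2)*(n^4 - 9*n^3 + 16*n^2 + 36*n - 80) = (n - 2)^2*(n^3 - 7*n^2 + 2*n + 40) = (n - 4)*(n - 2)^2*(n^2 - 3*n - 10) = (n - 5)*(n - 4)*(n - 2)^2*(n + 2)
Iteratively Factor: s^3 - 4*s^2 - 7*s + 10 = (s - 1)*(s^2 - 3*s - 10) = (s - 1)*(s + 2)*(s - 5)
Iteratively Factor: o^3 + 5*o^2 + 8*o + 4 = (o + 2)*(o^2 + 3*o + 2) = (o + 2)^2*(o + 1)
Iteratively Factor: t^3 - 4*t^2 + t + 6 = (t + 1)*(t^2 - 5*t + 6) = (t - 2)*(t + 1)*(t - 3)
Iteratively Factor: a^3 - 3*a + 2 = (a + 2)*(a^2 - 2*a + 1) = (a - 1)*(a + 2)*(a - 1)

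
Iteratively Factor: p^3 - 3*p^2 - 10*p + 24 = (p - 2)*(p^2 - p - 12) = (p - 2)*(p + 3)*(p - 4)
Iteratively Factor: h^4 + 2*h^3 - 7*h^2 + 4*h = (h + 4)*(h^3 - 2*h^2 + h) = (h - 1)*(h + 4)*(h^2 - h) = h*(h - 1)*(h + 4)*(h - 1)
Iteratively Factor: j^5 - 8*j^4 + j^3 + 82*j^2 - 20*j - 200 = (j - 5)*(j^4 - 3*j^3 - 14*j^2 + 12*j + 40) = (j - 5)*(j + 2)*(j^3 - 5*j^2 - 4*j + 20) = (j - 5)*(j + 2)^2*(j^2 - 7*j + 10) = (j - 5)*(j - 2)*(j + 2)^2*(j - 5)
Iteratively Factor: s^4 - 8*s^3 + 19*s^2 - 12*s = (s - 1)*(s^3 - 7*s^2 + 12*s) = s*(s - 1)*(s^2 - 7*s + 12) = s*(s - 4)*(s - 1)*(s - 3)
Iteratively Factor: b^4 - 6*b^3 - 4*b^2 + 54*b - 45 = (b - 1)*(b^3 - 5*b^2 - 9*b + 45) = (b - 3)*(b - 1)*(b^2 - 2*b - 15) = (b - 3)*(b - 1)*(b + 3)*(b - 5)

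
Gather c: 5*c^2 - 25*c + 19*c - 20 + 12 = 5*c^2 - 6*c - 8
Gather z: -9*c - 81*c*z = -81*c*z - 9*c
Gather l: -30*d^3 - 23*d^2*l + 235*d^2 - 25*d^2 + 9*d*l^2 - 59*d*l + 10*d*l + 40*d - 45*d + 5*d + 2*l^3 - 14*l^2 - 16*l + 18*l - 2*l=-30*d^3 + 210*d^2 + 2*l^3 + l^2*(9*d - 14) + l*(-23*d^2 - 49*d)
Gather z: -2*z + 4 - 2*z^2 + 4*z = -2*z^2 + 2*z + 4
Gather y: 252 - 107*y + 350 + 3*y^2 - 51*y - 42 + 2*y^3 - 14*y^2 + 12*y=2*y^3 - 11*y^2 - 146*y + 560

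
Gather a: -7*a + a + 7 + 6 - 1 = 12 - 6*a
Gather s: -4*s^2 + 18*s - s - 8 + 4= -4*s^2 + 17*s - 4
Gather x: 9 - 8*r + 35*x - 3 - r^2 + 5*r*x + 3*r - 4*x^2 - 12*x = -r^2 - 5*r - 4*x^2 + x*(5*r + 23) + 6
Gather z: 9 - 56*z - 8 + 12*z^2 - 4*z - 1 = 12*z^2 - 60*z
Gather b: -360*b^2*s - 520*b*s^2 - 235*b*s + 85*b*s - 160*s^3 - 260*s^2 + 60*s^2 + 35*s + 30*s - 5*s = -360*b^2*s + b*(-520*s^2 - 150*s) - 160*s^3 - 200*s^2 + 60*s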